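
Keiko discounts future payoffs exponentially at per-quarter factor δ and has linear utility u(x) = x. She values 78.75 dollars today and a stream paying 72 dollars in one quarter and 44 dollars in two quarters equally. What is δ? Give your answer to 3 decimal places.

δ ≈ 0.750

Equating present values: 78.75 = 72δ + 44δ².
So 44δ² + 72δ − 78.75 = 0.
By the quadratic formula (taking the positive root), δ = (−72 + √19044.00) / 88 ≈ 0.750.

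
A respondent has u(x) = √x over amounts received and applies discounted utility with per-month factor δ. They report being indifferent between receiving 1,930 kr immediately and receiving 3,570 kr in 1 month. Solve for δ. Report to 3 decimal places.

Indifference means u(1930) = δ · u(3570), so δ = u(1930)/u(3570).
Since u(x) = √x, δ = √(1930/3570) = 0.73527.

δ ≈ 0.735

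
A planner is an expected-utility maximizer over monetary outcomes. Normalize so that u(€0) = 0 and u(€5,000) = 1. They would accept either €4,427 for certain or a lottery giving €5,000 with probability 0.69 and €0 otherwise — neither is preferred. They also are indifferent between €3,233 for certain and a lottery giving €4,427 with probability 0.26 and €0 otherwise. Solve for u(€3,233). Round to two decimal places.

0.18

From the first indifference, u(€4,427) = 0.69·u(€5,000) + 0.31·u(€0) = 0.69·1 + 0.31·0 = 0.69.
The second indifference gives u(€3,233) = 0.26·u(€4,427) + 0.74·u(€0) = 0.26·0.69 + 0.74·0.00 = 0.1794.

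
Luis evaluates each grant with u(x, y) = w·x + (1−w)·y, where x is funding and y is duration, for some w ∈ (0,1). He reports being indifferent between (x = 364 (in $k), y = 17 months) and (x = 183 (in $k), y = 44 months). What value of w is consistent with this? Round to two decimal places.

w = 0.13

Indifference: w·364 + (1−w)·17 = w·183 + (1−w)·44.
w·(364−183) = (1−w)·(44−17), i.e. w·181 = (1−w)·27.
Hence w = 27/(181+27) = 27/208 = 0.13.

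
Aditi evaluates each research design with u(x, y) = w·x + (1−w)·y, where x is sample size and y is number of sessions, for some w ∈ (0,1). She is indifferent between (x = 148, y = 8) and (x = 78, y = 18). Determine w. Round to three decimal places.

Indifference: w·148 + (1−w)·8 = w·78 + (1−w)·18.
Collecting terms: w·70 = (1−w)·10.
The marginal rate of substitution is 10/70, so w = 10/(70+10) = 0.125.

w = 0.125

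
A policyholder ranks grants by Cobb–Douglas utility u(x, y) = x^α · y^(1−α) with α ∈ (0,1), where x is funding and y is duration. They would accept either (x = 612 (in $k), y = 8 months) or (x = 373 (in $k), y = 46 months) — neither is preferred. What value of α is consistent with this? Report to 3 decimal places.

α ≈ 0.779

The Cobb–Douglas utilities coincide, so 612^α·8^(1−α) = 373^α·46^(1−α).
Rearrange to (612/373)^α = (46/8)^(1−α) and take logs: α·0.495154 = (1−α)·1.749200.
With A = 0.495154 and B = 1.749200: α·A = (1−α)·B, so α = B/(A+B) = 1.749200/2.244354 ≈ 0.779.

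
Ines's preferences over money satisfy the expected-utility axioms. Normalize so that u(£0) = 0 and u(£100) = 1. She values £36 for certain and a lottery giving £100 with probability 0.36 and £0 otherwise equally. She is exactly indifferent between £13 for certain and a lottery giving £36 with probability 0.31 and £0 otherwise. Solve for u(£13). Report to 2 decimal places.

The first gamble pins u(£36): it must equal 0.36·1 + 0.64·0 = 0.36.
The second indifference gives u(£13) = 0.31·u(£36) + 0.69·u(£0) = 0.31·0.36 + 0.69·0.00 = 0.1116.

0.11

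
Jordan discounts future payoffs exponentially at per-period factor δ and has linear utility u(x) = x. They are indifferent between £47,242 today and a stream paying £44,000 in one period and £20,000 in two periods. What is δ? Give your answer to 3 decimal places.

δ ≈ 0.790

The stream is worth 44000δ + 20000δ² today, so 44000δ + 20000δ² = 47242.
So 20000δ² + 44000δ − 47242 = 0.
The positive root is δ = [−44000 + √(44000² + 4·20000·47242)] / (2·20000) = (−44000 + 75600.000)/40000 ≈ 0.790.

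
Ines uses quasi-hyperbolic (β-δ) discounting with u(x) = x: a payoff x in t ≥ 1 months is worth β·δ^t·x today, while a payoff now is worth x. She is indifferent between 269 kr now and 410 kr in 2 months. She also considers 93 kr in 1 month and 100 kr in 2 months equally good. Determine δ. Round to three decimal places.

The second indifference involves only future payoffs, so β cancels: β·δ^1·93 = β·δ^2·100, giving δ = 93/100 = 0.93000.

δ ≈ 0.930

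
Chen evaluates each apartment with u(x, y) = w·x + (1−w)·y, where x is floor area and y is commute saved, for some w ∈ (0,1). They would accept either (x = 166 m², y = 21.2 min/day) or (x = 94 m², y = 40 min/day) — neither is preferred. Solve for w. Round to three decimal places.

w = 0.207

u(166,21.2) = u(94,40) means w·166 + (1−w)·21.2 = w·94 + (1−w)·40.
Collecting terms: w·72 = (1−w)·18.8.
The marginal rate of substitution is 18.8/72, so w = 18.8/(72+18.8) = 0.207.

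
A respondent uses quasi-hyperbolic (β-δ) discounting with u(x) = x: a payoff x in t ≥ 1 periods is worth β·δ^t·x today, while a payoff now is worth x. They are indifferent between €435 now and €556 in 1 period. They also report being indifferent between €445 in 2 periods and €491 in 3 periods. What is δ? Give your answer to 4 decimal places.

δ ≈ 0.9063

From the later pair, β·δ^2·445 = β·δ^3·491; dividing through, δ = 445/491 = 0.90631.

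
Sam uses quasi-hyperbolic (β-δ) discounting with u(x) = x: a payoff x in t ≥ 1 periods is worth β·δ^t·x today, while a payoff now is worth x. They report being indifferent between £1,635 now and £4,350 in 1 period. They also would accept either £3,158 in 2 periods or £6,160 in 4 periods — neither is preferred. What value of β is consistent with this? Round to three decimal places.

From the later pair, β·δ^2·3158 = β·δ^4·6160; dividing through, δ^2 = 3158/6160 = 0.51266, so δ = 0.71600.
Now use the now-vs-future pair: 1635 = β·δ·4350 gives β = 1635/(0.71600·4350) ≈ 0.525.

β ≈ 0.525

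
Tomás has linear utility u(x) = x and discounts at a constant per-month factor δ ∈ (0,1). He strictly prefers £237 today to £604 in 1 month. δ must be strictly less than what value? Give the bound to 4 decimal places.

δ < 0.3924

The preference means 237 > δ·604.
Dividing through by 604 gives δ < 0.39238.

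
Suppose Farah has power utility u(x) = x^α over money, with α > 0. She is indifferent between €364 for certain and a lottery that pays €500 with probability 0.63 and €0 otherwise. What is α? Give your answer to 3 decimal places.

Since u(0) = 0, the lottery's EU is 0.63·500^α.
Setting u(364) equal to that: 364^α = 0.63·500^α ⇒ (364/500)^α = 0.63.
Take logs: α = ln 0.63 / ln(364/500) ≈ 1.45544.

α ≈ 1.455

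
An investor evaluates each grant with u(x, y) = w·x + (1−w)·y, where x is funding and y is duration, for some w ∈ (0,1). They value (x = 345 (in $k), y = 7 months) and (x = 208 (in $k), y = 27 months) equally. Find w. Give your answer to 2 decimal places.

w = 0.13

Equating utilities: w·345 + (1−w)·7 = w·208 + (1−w)·27.
w·(345−208) = (1−w)·(27−7), i.e. w·137 = (1−w)·20.
Hence w = 20/(137+20) = 20/157 = 0.13.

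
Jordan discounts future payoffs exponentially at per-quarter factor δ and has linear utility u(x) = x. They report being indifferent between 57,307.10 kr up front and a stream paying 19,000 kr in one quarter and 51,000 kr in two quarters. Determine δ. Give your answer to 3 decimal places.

δ ≈ 0.890

The stream is worth 19000δ + 51000δ² today, so 19000δ + 51000δ² = 57307.10.
That is, 51000δ² + 19000δ − 57307.10 = 0, a quadratic in δ.
δ = (−19000 + √(19000² + 4·51000·57307.10)) / (2·51000) = (−19000 + √12051648400.00) / 102000 ≈ 0.890.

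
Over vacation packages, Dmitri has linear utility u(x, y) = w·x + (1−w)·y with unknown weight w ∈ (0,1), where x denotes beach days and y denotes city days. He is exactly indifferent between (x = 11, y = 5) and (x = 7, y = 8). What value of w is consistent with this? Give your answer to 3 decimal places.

Indifference: w·11 + (1−w)·5 = w·7 + (1−w)·8.
w·(11−7) = (1−w)·(8−5), i.e. w·4 = (1−w)·3.
Hence w = 3/(4+3) = 3/7 = 0.429.

w = 0.429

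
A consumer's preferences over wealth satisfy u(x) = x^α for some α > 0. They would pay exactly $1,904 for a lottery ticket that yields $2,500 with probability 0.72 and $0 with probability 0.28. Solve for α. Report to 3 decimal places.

EU(lottery) = 0.72·2500^α + 0.28·0 = 0.72·2500^α.
Setting u(1904) equal to that: 1904^α = 0.72·2500^α ⇒ (1904/2500)^α = 0.72.
Taking logs: α·ln(1904/2500) = ln(0.72), so α = -0.328504 / -0.272334 ≈ 1.206.

α ≈ 1.206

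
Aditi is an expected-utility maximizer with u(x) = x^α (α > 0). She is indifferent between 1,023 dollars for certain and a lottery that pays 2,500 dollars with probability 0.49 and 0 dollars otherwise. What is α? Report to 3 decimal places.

Since u(0) = 0, the lottery's EU is 0.49·2500^α.
Setting u(1023) equal to that: 1023^α = 0.49·2500^α ⇒ (1023/2500)^α = 0.49.
α = ln(0.49) / ln(1023/2500) = -0.713350/-0.893551 ≈ 0.798.

α ≈ 0.798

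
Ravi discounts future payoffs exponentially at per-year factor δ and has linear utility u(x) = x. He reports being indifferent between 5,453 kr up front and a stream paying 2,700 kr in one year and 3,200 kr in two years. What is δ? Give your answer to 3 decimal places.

The stream is worth 2700δ + 3200δ² today, so 2700δ + 3200δ² = 5453.
So 3200δ² + 2700δ − 5453 = 0.
By the quadratic formula (taking the positive root), δ = (−2700 + √77088400.00) / 6400 ≈ 0.950.

δ ≈ 0.950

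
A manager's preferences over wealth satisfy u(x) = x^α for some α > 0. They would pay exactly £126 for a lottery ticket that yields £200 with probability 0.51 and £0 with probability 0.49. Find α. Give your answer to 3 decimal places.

α ≈ 1.457

Since u(0) = 0, the lottery's EU is 0.51·200^α.
Indifference: 126^α = 0.51·200^α, so (126/200)^α = 0.51.
Taking logs: α·ln(126/200) = ln(0.51), so α = -0.673345 / -0.462035 ≈ 1.457.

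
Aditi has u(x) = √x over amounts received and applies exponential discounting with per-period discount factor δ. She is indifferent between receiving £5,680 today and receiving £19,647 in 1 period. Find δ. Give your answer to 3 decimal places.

δ ≈ 0.538

The payoff in 1 period is discounted by δ, so u(5680) = δ·u(19647) and δ = u(5680)/u(19647).
Since u(x) = √x, δ = √(5680/19647) = 0.53768.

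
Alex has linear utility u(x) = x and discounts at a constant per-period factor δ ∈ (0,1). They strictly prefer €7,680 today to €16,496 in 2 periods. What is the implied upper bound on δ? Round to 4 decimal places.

Under u(x) = x this choice says 7680 > δ^2·16496.
Dividing by 16496: δ^2 < 0.46557. Both sides are positive, so the square root keeps the direction.
δ < (7680/16496)^(1/2) ≈ 0.6823.

δ < 0.6823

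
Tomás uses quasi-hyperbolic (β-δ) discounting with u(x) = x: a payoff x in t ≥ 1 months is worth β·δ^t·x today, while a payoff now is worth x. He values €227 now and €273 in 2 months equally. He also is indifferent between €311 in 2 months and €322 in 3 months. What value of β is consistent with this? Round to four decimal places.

β ≈ 0.8914

The second indifference involves only future payoffs, so β cancels: β·δ^2·311 = β·δ^3·322, giving δ = 311/322 = 0.96584.
Now use the now-vs-future pair: 227 = β·δ^2·273 gives β = 227/(0.93284·273) ≈ 0.8914.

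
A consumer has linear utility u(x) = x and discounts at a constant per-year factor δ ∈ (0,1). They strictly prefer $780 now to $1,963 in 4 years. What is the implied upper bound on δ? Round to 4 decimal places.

δ < 0.7940

Comparing present values: 780 > δ^4·1963.
So δ^4 < 780/1963 = 0.39735; taking the 4th root of both positive sides preserves the inequality.
δ < (780/1963)^(1/4) ≈ 0.7940.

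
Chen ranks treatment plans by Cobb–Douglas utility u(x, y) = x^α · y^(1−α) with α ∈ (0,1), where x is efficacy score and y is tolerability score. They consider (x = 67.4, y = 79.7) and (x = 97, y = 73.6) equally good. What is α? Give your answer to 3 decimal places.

The Cobb–Douglas utilities coincide, so 67.4^α·79.7^(1−α) = 97^α·73.6^(1−α).
(67.4/97)^α = (73.6/79.7)^(1−α); take logs: α·ln(67.4/97) = (1−α)·ln(73.6/79.7), i.e. α·-0.364066 = (1−α)·-0.079625.
With A = -0.364066 and B = -0.079625: α·A = (1−α)·B, so α = B/(A+B) = -0.079625/-0.443691 ≈ 0.179.

α ≈ 0.179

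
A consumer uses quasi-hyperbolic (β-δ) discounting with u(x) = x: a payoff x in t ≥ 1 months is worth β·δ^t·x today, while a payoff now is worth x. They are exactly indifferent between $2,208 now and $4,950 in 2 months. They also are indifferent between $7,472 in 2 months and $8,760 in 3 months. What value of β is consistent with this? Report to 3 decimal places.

β ≈ 0.613

From the later pair, β·δ^2·7472 = β·δ^3·8760; dividing through, δ = 7472/8760 = 0.85297.
Now use the now-vs-future pair: 2208 = β·δ^2·4950 gives β = 2208/(0.72755·4950) ≈ 0.613.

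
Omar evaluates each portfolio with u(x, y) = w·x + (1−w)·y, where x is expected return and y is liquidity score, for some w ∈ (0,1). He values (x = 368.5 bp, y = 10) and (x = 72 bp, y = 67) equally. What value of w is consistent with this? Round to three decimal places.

Indifference: w·368.5 + (1−w)·10 = w·72 + (1−w)·67.
Rearranging, 296.5·w − 57·(1−w) = 0.
The marginal rate of substitution is 57/296.5, so w = 57/(296.5+57) = 0.161.

w = 0.161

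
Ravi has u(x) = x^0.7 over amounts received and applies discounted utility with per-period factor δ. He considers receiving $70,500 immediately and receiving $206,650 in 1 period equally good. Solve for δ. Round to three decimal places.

Indifference means u(70500) = δ · u(206650), so δ = u(70500)/u(206650).
With u(x) = x^0.7: δ = 70500^0.7/206650^0.7 = (70500/206650)^0.7 = 0.47105.

δ ≈ 0.471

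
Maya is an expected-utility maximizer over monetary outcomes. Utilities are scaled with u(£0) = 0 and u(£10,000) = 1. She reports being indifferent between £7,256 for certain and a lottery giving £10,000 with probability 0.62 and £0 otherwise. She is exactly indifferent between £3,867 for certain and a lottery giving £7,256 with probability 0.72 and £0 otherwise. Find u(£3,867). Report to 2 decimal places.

0.45

The first gamble pins u(£7,256): it must equal 0.62·1 + 0.38·0 = 0.62.
The second indifference gives u(£3,867) = 0.72·u(£7,256) + 0.28·u(£0) = 0.72·0.62 + 0.28·0.00 = 0.4464.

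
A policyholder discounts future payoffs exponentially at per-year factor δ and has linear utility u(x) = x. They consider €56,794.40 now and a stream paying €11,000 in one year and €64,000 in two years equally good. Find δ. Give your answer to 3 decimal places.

The stream is worth 11000δ + 64000δ² today, so 11000δ + 64000δ² = 56794.40.
That is, 64000δ² + 11000δ − 56794.40 = 0, a quadratic in δ.
By the quadratic formula (taking the positive root), δ = (−11000 + √14660366400.00) / 128000 ≈ 0.860.

δ ≈ 0.860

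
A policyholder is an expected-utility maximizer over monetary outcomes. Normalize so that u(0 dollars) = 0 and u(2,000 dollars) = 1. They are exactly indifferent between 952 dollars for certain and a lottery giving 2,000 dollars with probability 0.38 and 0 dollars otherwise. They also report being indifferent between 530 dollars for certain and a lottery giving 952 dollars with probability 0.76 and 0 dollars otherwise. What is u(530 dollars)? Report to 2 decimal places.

From the first indifference, u(952 dollars) = 0.38·u(2,000 dollars) + 0.62·u(0 dollars) = 0.38·1 + 0.62·0 = 0.38.
Chaining: u(530 dollars) = 0.76·0.38 + 0.24·0.00 = 0.2888.

0.29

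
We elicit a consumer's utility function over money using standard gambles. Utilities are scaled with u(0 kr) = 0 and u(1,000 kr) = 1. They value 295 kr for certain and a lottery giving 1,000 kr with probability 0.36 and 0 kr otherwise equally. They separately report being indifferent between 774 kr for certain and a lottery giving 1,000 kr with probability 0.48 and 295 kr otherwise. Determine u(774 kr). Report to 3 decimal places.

From the first indifference, u(295 kr) = 0.36·u(1,000 kr) + 0.64·u(0 kr) = 0.36·1 + 0.64·0 = 0.36.
Chaining: u(774 kr) = 0.48·1.00 + 0.52·0.36 = 0.6672.

0.667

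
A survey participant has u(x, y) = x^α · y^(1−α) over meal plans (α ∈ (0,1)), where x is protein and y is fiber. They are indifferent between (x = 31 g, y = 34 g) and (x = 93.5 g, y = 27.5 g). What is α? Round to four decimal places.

The Cobb–Douglas utilities coincide, so 31^α·34^(1−α) = 93.5^α·27.5^(1−α).
Rearrange to (31/93.5)^α = (27.5/34)^(1−α) and take logs: α·-1.1039742 = (1−α)·-0.2121745.
With A = -1.1039742 and B = -0.2121745: α·A = (1−α)·B, so α = B/(A+B) = -0.2121745/-1.3161487 ≈ 0.1612.

α ≈ 0.1612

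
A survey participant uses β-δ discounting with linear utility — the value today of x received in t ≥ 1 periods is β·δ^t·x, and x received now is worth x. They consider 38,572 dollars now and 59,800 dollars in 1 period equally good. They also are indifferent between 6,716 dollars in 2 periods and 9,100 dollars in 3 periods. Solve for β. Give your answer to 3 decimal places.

From the later pair, β·δ^2·6716 = β·δ^3·9100; dividing through, δ = 6716/9100 = 0.73802.
Substituting δ into 38572 = β·δ·59800: β = 38572/(44133.714) ≈ 0.874.

β ≈ 0.874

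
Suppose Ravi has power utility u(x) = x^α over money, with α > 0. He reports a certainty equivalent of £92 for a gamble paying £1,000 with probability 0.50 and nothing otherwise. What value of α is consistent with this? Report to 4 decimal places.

α ≈ 0.2905

EU(lottery) = 0.50·1000^α + 0.50·0 = 0.50·1000^α.
Setting u(92) equal to that: 92^α = 0.50·1000^α ⇒ (92/1000)^α = 0.50.
Taking logs: α·ln(92/1000) = ln(0.50), so α = -0.6931472 / -2.3859667 ≈ 0.2905.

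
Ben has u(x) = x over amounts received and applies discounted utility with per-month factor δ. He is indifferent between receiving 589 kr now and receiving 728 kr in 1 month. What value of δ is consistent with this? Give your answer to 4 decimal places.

δ ≈ 0.8091

The payoff in 1 month is discounted by δ, so u(589) = δ·u(728) and δ = u(589)/u(728).
With u(x) = x: δ = 589/728 = 0.80907.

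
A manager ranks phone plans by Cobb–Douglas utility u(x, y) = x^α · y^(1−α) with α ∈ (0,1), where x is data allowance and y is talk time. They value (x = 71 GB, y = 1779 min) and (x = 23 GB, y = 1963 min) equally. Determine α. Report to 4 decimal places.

Set the two utilities equal: 71^α·1779^(1−α) = 23^α·1963^(1−α).
Rearrange to (71/23)^α = (1963/1779)^(1−α) and take logs: α·1.1271857 = (1−α)·0.0984225.
So α/(1−α) = (0.0984225)/(1.1271857) = 0.0873170, and α = 0.0873170/1.0873170 ≈ 0.0803.

α ≈ 0.0803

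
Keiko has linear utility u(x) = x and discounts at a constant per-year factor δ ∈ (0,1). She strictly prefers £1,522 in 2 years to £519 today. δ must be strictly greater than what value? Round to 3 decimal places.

The preference means 519 < δ^2·1522.
So δ^2 > 519/1522 = 0.34100; taking the square root of both positive sides preserves the inequality.
δ > (519/1522)^(1/2) ≈ 0.584.

δ > 0.584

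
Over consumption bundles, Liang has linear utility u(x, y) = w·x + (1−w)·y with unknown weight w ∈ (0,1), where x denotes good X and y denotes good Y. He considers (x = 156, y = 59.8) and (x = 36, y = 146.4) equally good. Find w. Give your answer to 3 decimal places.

w = 0.419

Indifference: w·156 + (1−w)·59.8 = w·36 + (1−w)·146.4.
Collecting terms: w·120 = (1−w)·86.6.
The marginal rate of substitution is 86.6/120, so w = 86.6/(120+86.6) = 0.419.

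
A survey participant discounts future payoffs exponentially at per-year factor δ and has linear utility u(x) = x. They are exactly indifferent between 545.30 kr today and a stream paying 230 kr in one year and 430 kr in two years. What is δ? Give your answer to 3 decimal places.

Equating present values: 545.30 = 230δ + 430δ².
That is, 430δ² + 230δ − 545.30 = 0, a quadratic in δ.
The positive root is δ = [−230 + √(230² + 4·430·545.30)] / (2·430) = (−230 + 995.397)/860 ≈ 0.890.

δ ≈ 0.890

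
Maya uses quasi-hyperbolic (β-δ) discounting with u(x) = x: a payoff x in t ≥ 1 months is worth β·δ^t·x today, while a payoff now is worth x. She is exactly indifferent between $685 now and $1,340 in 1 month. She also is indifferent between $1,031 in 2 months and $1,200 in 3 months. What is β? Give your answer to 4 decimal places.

β ≈ 0.5950

From the later pair, β·δ^2·1031 = β·δ^3·1200; dividing through, δ = 1031/1200 = 0.85917.
Substituting δ into 685 = β·δ·1340: β = 685/(1151.283) ≈ 0.5950.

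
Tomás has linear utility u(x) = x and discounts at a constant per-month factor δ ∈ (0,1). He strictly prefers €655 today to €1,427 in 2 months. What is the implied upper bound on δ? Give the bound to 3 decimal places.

Comparing present values: 655 > δ^2·1427.
So δ^2 < 655/1427 = 0.45900; taking the square root of both positive sides preserves the inequality.
δ < 0.45900^(1/2) = 0.677.

δ < 0.677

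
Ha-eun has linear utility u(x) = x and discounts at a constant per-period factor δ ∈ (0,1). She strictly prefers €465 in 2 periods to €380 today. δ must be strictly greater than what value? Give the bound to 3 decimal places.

Comparing present values: 380 < δ^2·465.
So δ^2 > 380/465 = 0.81720; taking the square root of both positive sides preserves the inequality.
δ > 0.81720^(1/2) = 0.904.

δ > 0.904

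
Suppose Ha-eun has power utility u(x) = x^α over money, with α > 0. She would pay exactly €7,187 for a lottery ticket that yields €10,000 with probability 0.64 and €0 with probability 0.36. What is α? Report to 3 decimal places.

The lottery's expected utility is 0.64·u(10000) + 0.36·u(0) = 0.64·10000^α (since u(0) = 0 for α > 0).
Setting u(7187) equal to that: 7187^α = 0.64·10000^α ⇒ (7187/10000)^α = 0.64.
Take logs: α = ln 0.64 / ln(7187/10000) ≈ 1.35111.

α ≈ 1.351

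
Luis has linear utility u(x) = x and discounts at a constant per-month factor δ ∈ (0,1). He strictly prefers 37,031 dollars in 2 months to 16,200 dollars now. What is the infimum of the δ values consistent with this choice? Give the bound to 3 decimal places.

δ > 0.661

The preference means 16200 < δ^2·37031.
Dividing by 37031: δ^2 > 0.43747. Both sides are positive, so the square root keeps the direction.
δ > 0.43747^(1/2) = 0.661.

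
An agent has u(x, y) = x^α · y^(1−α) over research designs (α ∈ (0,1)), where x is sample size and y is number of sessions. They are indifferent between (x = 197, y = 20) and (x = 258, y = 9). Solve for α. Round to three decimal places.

Set the two utilities equal: 197^α·20^(1−α) = 258^α·9^(1−α).
Rearrange to (197/258)^α = (9/20)^(1−α) and take logs: α·-0.269756 = (1−α)·-0.798508.
Thus α·(-1.068264) = -0.798508, so α = -0.798508/-1.068264 ≈ 0.747.

α ≈ 0.747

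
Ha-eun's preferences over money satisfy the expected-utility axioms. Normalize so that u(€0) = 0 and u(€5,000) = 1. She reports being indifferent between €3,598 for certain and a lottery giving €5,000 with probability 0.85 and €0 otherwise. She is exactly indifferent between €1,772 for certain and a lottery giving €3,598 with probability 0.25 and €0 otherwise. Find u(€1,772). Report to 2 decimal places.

The first gamble pins u(€3,598): it must equal 0.85·1 + 0.15·0 = 0.85.
Then u(€1,772) = 0.25·u(€3,598) + 0.75·u(€0) = 0.25·0.85 + 0.75·0.00 = 0.2125.

0.21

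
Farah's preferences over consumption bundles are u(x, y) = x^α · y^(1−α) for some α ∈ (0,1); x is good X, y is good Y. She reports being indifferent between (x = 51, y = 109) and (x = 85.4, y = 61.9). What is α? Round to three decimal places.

Indifference: 51^α · 109^(1−α) = 85.4^α · 61.9^(1−α).
Rearrange to (51/85.4)^α = (61.9/109)^(1−α) and take logs: α·-0.515520 = (1−α)·-0.565828.
With A = -0.515520 and B = -0.565828: α·A = (1−α)·B, so α = B/(A+B) = -0.565828/-1.081348 ≈ 0.523.

α ≈ 0.523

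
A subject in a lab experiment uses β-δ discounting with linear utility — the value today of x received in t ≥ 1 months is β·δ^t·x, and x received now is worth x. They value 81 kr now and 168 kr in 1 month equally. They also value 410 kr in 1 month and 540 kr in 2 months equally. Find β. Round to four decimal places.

β ≈ 0.6350

Both payoffs in the second observation are in the future, so β drops out: δ^1·410 = δ^2·540 ⇒ δ = 410/540 = 0.75926.
Now use the now-vs-future pair: 81 = β·δ·168 gives β = 81/(0.75926·168) ≈ 0.6350.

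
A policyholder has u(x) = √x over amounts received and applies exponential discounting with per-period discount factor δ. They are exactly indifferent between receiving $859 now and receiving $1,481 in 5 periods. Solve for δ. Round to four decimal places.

Equating discounted utilities: u(859) = δ^5·u(1481) ⇒ δ^5 = u(859)/u(1481).
With u(x) = √x: δ^5 = √859/√1481 = √(859/1481) = 0.76159.
Taking the 5th root: δ = 0.76159^(1/5) ≈ 0.9470.

δ ≈ 0.9470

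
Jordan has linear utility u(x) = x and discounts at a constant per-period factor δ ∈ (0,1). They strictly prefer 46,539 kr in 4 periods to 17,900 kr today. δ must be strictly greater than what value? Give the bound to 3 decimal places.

Comparing present values: 17900 < δ^4·46539.
So δ^4 > 17900/46539 = 0.38462; taking the 4th root of both positive sides preserves the inequality.
δ > 0.38462^(1/4) = 0.788.

δ > 0.788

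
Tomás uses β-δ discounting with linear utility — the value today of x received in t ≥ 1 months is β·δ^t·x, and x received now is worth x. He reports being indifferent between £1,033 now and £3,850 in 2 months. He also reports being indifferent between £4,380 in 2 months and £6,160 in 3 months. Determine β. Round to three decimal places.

β ≈ 0.531

Both payoffs in the second observation are in the future, so β drops out: δ^2·4380 = δ^3·6160 ⇒ δ = 4380/6160 = 0.71104.
The first indifference: 1033 = β·δ^2·3850, so β = 1033/(δ^2·3850) = 1033/(0.50558·3850) ≈ 0.531.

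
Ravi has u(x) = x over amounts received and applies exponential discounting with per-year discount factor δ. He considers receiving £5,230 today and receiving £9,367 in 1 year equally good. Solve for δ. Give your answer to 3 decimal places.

δ ≈ 0.558

The payoff in 1 year is discounted by δ, so u(5230) = δ·u(9367) and δ = u(5230)/u(9367).
With u(x) = x: δ = 5230/9367 = 0.55834.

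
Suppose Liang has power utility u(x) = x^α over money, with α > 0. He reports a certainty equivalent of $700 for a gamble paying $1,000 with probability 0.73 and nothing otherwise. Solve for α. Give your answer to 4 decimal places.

The lottery's expected utility is 0.73·u(1000) + 0.27·u(0) = 0.73·1000^α (since u(0) = 0 for α > 0).
Indifference: 700^α = 0.73·1000^α, so (700/1000)^α = 0.73.
Taking logs: α·ln(700/1000) = ln(0.73), so α = -0.3147107 / -0.3566749 ≈ 0.8823.

α ≈ 0.8823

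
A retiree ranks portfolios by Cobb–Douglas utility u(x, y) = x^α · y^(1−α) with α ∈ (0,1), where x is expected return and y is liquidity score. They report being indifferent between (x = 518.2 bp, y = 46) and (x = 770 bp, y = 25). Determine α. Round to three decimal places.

The Cobb–Douglas utilities coincide, so 518.2^α·46^(1−α) = 770^α·25^(1−α).
Taking logs: α·ln 518.2 + (1−α)·ln 46 = α·ln 770 + (1−α)·ln 25, i.e. α·-0.396029 = (1−α)·-0.609766.
Thus α·(-1.005795) = -0.609766, so α = -0.609766/-1.005795 ≈ 0.606.

α ≈ 0.606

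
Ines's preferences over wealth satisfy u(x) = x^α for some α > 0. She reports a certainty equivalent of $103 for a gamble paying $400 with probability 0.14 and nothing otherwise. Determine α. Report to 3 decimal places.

α ≈ 1.449

Since u(0) = 0, the lottery's EU is 0.14·400^α.
Setting u(103) equal to that: 103^α = 0.14·400^α ⇒ (103/400)^α = 0.14.
α = ln(0.14) / ln(103/400) = -1.966113/-1.356736 ≈ 1.449.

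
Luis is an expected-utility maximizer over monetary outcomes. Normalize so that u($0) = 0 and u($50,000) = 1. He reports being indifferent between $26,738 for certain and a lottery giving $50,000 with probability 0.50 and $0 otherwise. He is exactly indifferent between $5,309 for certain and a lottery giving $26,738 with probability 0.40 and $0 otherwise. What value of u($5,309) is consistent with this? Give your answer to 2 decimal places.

0.20

From the first indifference, u($26,738) = 0.50·u($50,000) + 0.50·u($0) = 0.50·1 + 0.50·0 = 0.50.
The second indifference gives u($5,309) = 0.40·u($26,738) + 0.60·u($0) = 0.40·0.50 + 0.60·0.00 = 0.2000.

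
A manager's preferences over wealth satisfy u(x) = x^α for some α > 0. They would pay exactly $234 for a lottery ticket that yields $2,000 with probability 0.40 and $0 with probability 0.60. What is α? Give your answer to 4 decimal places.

EU(lottery) = 0.40·2000^α + 0.60·0 = 0.40·2000^α.
Equating: 234^α = 0.40·2000^α, i.e. 0.1170^α = 0.40.
α = ln(0.40) / ln(234/2000) = -0.9162907/-2.1455813 ≈ 0.4271.

α ≈ 0.4271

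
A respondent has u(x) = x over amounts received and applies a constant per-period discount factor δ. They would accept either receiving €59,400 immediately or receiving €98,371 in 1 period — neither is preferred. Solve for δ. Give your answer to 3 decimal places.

δ ≈ 0.604

The payoff in 1 period is discounted by δ, so u(59400) = δ·u(98371) and δ = u(59400)/u(98371).
With u(x) = x: δ = 59400/98371 = 0.60384.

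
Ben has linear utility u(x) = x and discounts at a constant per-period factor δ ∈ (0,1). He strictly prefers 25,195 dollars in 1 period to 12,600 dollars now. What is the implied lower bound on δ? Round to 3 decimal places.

The preference means 12600 < δ·25195.
So δ > 12600/25195 = 0.50010.

δ > 0.500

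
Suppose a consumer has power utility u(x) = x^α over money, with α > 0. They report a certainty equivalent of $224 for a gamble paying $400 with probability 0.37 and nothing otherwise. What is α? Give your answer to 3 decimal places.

EU(lottery) = 0.37·400^α + 0.63·0 = 0.37·400^α.
Equating: 224^α = 0.37·400^α, i.e. 0.5600^α = 0.37.
Taking logs: α·ln(224/400) = ln(0.37), so α = -0.994252 / -0.579818 ≈ 1.715.

α ≈ 1.715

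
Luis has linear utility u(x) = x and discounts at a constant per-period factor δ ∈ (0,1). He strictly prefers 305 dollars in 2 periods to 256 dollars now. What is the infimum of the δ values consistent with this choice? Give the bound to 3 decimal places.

δ > 0.916

Comparing present values: 256 < δ^2·305.
So δ^2 > 256/305 = 0.83934; taking the square root of both positive sides preserves the inequality.
δ > 0.83934^(1/2) = 0.916.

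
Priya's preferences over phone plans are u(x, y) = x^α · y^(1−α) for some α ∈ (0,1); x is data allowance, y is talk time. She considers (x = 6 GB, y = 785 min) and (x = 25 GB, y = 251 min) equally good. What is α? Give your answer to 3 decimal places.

Indifference: 6^α · 785^(1−α) = 25^α · 251^(1−α).
Rearrange to (6/25)^α = (251/785)^(1−α) and take logs: α·-1.427116 = (1−α)·-1.140231.
With A = -1.427116 and B = -1.140231: α·A = (1−α)·B, so α = B/(A+B) = -1.140231/-2.567347 ≈ 0.444.

α ≈ 0.444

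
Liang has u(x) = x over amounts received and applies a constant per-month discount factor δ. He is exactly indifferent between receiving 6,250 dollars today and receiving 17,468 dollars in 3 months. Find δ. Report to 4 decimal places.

δ ≈ 0.7099

The payoff in 3 months is discounted by δ^3, so u(6250) = δ^3·u(17468) and δ^3 = u(6250)/u(17468).
With u(x) = x: δ^3 = 6250/17468 = 0.35780.
Taking the cube root: δ = 0.35780^(1/3) ≈ 0.7099.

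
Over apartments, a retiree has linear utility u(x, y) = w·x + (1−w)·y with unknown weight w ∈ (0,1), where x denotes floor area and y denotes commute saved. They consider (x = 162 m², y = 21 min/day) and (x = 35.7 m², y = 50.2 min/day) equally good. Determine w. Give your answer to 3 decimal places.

w = 0.188

u(162,21) = u(35.7,50.2) means w·162 + (1−w)·21 = w·35.7 + (1−w)·50.2.
w·(162−35.7) = (1−w)·(50.2−21), i.e. w·126.3 = (1−w)·29.2.
Hence w = 29.2/(126.3+29.2) = 29.2/155.5 = 0.188.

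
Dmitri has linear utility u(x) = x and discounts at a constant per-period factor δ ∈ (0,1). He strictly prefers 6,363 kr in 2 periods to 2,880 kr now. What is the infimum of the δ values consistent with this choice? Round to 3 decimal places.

δ > 0.673

Comparing present values: 2880 < δ^2·6363.
Dividing by 6363: δ^2 > 0.45262. Both sides are positive, so the square root keeps the direction.
δ > 0.45262^(1/2) = 0.673.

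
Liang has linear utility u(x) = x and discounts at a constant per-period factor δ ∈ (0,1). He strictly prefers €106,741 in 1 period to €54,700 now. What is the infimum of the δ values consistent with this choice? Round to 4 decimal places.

δ > 0.5125

The preference means 54700 < δ·106741.
So δ > 54700/106741 = 0.51246.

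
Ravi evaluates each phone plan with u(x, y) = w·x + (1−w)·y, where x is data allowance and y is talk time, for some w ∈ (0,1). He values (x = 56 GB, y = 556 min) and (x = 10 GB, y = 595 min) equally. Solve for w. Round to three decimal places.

w = 0.459

u(56,556) = u(10,595) means w·56 + (1−w)·556 = w·10 + (1−w)·595.
Rearranging, 46·w − 39·(1−w) = 0.
Hence w = 39/(46+39) = 39/85 = 0.459.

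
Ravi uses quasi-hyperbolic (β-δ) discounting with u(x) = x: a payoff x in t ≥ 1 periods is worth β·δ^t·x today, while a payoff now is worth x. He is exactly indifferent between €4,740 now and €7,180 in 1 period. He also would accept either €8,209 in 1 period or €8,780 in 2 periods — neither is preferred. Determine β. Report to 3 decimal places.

The second indifference involves only future payoffs, so β cancels: β·δ^1·8209 = β·δ^2·8780, giving δ = 8209/8780 = 0.93497.
The first indifference: 4740 = β·δ·7180, so β = 4740/(δ·7180) = 4740/(0.93497·7180) ≈ 0.706.

β ≈ 0.706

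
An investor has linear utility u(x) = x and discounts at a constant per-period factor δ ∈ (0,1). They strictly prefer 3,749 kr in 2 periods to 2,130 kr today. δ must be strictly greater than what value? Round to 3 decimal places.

The preference means 2130 < δ^2·3749.
Dividing by 3749: δ^2 > 0.56815. Both sides are positive, so the square root keeps the direction.
δ > (2130/3749)^(1/2) ≈ 0.754.

δ > 0.754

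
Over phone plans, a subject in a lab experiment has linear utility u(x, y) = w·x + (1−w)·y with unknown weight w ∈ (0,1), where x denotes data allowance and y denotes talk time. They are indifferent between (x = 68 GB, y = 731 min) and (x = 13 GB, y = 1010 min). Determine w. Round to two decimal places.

Indifference: w·68 + (1−w)·731 = w·13 + (1−w)·1010.
Rearranging, 55·w − 279·(1−w) = 0.
So w/(1−w) = 279/55 = 5.0727, giving w = 279/(55+279) = 0.84.

w = 0.84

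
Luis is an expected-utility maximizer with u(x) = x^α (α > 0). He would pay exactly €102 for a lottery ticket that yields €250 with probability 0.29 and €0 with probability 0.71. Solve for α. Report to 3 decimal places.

Since u(0) = 0, the lottery's EU is 0.29·250^α.
Setting u(102) equal to that: 102^α = 0.29·250^α ⇒ (102/250)^α = 0.29.
Taking logs: α·ln(102/250) = ln(0.29), so α = -1.237874 / -0.896488 ≈ 1.381.

α ≈ 1.381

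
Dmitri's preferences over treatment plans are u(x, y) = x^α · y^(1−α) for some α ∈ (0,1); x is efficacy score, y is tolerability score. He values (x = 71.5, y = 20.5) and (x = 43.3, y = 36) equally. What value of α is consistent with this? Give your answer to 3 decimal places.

Indifference: 71.5^α · 20.5^(1−α) = 43.3^α · 36^(1−α).
Taking logs: α·ln 71.5 + (1−α)·ln 20.5 = α·ln 43.3 + (1−α)·ln 36, i.e. α·0.501545 = (1−α)·0.563094.
Thus α·(1.064639) = 0.563094, so α = 0.563094/1.064639 ≈ 0.529.

α ≈ 0.529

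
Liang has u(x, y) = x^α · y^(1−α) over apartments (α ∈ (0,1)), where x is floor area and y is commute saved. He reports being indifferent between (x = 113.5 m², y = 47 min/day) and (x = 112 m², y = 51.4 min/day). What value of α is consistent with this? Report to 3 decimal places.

Set the two utilities equal: 113.5^α·47^(1−α) = 112^α·51.4^(1−α).
Taking logs: α·ln 113.5 + (1−α)·ln 47 = α·ln 112 + (1−α)·ln 51.4, i.e. α·0.013304 = (1−α)·0.089491.
Thus α·(0.102795) = 0.089491, so α = 0.089491/0.102795 ≈ 0.871.

α ≈ 0.871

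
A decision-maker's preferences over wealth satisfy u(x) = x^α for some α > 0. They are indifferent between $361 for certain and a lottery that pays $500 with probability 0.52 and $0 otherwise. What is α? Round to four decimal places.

Since u(0) = 0, the lottery's EU is 0.52·500^α.
Equating: 361^α = 0.52·500^α, i.e. 0.7220^α = 0.52.
α = ln(0.52) / ln(361/500) = -0.6539265/-0.3257301 ≈ 2.0076.

α ≈ 2.0076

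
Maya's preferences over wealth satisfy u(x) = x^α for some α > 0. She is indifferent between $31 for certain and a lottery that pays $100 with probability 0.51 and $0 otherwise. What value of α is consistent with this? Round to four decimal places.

α ≈ 0.5749

The lottery's expected utility is 0.51·u(100) + 0.49·u(0) = 0.51·100^α (since u(0) = 0 for α > 0).
Equating: 31^α = 0.51·100^α, i.e. 0.3100^α = 0.51.
Take logs: α = ln 0.51 / ln(31/100) ≈ 0.574927.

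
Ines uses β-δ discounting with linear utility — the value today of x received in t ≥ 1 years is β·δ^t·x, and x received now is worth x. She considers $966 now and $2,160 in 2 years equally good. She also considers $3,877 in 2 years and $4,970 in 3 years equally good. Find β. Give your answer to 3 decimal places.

Both payoffs in the second observation are in the future, so β drops out: δ^2·3877 = δ^3·4970 ⇒ δ = 3877/4970 = 0.78008.
Now use the now-vs-future pair: 966 = β·δ^2·2160 gives β = 966/(0.60853·2160) ≈ 0.735.

β ≈ 0.735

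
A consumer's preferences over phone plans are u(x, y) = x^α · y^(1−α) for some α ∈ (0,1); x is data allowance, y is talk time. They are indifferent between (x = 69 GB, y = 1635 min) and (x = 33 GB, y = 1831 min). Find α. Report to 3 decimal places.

α ≈ 0.133

The Cobb–Douglas utilities coincide, so 69^α·1635^(1−α) = 33^α·1831^(1−α).
(69/33)^α = (1831/1635)^(1−α); take logs: α·ln(69/33) = (1−α)·ln(1831/1635), i.e. α·0.737599 = (1−α)·0.113219.
Thus α·(0.850818) = 0.113219, so α = 0.113219/0.850818 ≈ 0.133.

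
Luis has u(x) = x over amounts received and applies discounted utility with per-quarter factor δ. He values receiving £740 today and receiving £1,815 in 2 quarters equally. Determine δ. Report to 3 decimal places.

Indifference means u(740) = δ^2 · u(1815), so δ^2 = u(740)/u(1815).
With u(x) = x: δ^2 = 740/1815 = 0.40771.
So δ = 0.40771^(1/2) ≈ 0.639.

δ ≈ 0.639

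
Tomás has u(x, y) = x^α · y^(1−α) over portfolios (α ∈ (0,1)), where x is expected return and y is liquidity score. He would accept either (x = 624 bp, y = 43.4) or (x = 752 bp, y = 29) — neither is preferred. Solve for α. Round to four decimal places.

α ≈ 0.6836

Indifference: 624^α · 43.4^(1−α) = 752^α · 29^(1−α).
Taking logs: α·ln 624 + (1−α)·ln 43.4 = α·ln 752 + (1−α)·ln 29, i.e. α·-0.1865860 = (1−α)·-0.4031636.
With A = -0.1865860 and B = -0.4031636: α·A = (1−α)·B, so α = B/(A+B) = -0.4031636/-0.5897496 ≈ 0.6836.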